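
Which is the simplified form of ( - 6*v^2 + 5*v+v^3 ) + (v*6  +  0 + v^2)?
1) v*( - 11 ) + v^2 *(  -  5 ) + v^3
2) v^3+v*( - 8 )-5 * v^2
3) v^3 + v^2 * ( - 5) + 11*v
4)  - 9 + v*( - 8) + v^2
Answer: 3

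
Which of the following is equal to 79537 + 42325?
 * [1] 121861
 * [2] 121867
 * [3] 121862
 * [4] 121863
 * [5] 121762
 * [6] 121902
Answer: 3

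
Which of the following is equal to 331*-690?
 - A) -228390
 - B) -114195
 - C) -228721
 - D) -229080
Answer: A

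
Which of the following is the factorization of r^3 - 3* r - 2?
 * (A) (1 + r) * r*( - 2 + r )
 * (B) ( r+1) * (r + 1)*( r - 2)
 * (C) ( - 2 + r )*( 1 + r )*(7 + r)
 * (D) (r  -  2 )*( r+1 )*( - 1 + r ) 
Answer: B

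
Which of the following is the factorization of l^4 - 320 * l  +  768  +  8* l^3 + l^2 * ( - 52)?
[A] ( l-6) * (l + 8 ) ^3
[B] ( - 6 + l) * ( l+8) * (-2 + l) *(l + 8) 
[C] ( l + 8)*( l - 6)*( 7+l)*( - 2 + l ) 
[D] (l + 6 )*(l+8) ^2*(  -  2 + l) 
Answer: B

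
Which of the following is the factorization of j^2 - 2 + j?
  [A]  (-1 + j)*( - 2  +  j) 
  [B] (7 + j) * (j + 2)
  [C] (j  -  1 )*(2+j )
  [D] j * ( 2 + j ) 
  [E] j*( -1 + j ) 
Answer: C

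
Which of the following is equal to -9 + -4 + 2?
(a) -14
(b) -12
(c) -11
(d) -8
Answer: c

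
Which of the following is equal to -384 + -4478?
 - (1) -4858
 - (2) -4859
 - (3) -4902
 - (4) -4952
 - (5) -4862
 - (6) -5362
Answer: 5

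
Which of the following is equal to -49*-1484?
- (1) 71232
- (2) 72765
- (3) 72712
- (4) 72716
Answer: 4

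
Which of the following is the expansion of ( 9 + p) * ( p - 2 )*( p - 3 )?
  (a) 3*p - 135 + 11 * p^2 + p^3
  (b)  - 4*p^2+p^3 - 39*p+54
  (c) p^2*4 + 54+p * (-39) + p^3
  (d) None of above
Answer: c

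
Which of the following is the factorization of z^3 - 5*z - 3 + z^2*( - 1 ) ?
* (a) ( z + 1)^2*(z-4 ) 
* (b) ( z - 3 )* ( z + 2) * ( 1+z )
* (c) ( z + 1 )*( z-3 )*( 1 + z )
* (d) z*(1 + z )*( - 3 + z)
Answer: c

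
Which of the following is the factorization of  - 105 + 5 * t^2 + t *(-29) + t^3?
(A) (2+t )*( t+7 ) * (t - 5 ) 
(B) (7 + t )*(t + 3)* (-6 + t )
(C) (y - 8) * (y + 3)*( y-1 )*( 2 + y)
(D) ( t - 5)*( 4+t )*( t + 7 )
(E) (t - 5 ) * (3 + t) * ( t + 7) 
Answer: E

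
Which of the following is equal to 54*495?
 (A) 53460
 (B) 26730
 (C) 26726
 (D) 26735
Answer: B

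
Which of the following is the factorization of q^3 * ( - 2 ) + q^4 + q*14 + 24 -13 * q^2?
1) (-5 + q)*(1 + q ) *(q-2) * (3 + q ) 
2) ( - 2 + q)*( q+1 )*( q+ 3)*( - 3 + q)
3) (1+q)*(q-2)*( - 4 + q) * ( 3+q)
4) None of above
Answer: 3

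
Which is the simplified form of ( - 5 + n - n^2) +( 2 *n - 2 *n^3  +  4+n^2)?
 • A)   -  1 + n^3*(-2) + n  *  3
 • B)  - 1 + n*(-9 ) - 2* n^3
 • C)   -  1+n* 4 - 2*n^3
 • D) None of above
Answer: A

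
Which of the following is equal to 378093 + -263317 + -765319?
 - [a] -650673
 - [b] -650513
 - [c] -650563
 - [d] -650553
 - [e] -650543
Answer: e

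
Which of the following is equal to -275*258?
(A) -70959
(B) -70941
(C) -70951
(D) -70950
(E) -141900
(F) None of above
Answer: D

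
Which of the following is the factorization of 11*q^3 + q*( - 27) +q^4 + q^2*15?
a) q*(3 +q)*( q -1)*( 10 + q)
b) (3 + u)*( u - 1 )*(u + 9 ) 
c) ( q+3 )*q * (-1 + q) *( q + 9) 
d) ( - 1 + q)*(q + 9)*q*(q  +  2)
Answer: c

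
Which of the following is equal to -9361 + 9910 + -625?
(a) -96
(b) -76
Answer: b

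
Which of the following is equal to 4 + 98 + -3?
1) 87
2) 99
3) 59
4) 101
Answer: 2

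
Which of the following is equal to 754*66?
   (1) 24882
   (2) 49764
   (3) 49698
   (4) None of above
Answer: 2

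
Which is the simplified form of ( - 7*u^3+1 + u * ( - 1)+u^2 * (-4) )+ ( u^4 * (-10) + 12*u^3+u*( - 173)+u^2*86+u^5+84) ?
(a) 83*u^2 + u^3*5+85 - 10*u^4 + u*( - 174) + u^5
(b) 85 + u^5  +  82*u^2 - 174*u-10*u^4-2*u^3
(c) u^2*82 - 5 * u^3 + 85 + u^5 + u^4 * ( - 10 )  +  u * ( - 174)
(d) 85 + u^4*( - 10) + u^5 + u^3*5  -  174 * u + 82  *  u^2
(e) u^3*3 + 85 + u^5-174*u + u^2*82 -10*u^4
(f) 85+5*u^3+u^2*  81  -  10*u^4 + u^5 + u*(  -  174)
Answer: d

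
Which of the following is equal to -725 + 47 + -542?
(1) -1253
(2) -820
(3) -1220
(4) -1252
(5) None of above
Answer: 3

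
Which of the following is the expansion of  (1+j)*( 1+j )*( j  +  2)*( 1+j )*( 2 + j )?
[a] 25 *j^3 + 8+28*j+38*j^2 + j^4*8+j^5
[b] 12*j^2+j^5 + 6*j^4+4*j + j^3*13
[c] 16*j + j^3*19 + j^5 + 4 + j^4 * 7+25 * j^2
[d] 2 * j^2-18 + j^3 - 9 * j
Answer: c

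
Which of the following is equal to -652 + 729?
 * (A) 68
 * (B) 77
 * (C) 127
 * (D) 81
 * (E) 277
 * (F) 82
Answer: B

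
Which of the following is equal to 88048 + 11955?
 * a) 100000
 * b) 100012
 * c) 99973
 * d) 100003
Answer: d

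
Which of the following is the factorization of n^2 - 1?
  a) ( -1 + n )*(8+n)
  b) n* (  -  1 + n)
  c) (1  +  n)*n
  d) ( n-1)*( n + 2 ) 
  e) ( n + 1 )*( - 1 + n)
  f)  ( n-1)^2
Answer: e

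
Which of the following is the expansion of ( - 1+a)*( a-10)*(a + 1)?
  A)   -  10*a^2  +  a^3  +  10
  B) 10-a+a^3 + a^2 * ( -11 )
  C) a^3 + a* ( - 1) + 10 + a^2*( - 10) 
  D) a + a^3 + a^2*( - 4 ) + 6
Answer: C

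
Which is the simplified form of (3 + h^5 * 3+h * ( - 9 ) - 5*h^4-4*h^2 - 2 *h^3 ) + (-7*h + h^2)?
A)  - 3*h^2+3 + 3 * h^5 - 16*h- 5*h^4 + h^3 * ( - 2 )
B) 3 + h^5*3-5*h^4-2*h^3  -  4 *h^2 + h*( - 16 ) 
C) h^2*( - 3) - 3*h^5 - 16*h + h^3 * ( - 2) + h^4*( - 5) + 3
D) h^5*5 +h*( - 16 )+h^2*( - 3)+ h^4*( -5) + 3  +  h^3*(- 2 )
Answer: A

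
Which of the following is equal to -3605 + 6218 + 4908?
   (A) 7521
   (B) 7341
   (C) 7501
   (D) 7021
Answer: A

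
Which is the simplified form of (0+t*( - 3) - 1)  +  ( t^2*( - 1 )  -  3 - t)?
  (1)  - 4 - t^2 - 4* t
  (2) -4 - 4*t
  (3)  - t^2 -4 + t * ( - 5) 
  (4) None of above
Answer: 1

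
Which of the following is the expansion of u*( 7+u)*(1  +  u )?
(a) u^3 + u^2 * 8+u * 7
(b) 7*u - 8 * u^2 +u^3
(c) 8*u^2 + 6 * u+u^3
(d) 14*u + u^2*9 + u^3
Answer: a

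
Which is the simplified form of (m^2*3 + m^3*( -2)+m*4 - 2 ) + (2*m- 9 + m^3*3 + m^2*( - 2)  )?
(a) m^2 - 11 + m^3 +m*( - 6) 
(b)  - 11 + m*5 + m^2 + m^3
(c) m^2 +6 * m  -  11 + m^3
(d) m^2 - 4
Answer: c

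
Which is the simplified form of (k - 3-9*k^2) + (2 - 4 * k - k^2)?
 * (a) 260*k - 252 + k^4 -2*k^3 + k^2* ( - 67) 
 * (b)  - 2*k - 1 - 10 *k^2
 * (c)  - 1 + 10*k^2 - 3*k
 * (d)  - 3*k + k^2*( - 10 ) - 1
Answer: d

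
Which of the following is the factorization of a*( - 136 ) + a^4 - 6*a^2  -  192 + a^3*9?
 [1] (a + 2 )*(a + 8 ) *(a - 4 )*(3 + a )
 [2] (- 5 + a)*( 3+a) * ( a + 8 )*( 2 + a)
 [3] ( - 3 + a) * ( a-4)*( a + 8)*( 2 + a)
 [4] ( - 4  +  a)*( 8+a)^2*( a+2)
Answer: 1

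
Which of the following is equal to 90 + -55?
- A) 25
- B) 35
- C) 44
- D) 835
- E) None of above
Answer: B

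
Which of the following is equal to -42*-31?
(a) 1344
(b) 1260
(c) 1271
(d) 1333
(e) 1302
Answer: e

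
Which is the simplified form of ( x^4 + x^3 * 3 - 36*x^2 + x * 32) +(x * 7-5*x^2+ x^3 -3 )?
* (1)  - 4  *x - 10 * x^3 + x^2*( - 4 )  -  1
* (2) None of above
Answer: 2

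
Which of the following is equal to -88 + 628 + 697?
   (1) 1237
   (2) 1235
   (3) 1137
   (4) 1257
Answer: 1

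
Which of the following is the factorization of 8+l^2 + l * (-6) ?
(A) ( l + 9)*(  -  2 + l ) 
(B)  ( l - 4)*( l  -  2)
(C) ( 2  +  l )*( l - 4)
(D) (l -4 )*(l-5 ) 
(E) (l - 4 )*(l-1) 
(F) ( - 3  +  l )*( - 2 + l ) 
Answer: B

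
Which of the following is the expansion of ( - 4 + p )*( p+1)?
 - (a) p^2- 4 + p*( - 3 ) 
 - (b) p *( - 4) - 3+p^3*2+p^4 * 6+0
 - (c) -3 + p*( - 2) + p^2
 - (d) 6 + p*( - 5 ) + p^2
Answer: a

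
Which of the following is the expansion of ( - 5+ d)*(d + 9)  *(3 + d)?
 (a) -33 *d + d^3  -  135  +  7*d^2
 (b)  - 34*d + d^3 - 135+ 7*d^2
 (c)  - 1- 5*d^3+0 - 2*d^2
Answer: a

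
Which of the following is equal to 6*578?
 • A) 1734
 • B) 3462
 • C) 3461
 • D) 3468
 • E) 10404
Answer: D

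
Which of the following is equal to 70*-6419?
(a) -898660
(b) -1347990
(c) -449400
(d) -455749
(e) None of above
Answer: e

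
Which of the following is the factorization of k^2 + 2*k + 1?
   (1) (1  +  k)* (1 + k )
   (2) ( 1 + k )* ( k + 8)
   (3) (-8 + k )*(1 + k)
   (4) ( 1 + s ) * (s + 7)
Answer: 1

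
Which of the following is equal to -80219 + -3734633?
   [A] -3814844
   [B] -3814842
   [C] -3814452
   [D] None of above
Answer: D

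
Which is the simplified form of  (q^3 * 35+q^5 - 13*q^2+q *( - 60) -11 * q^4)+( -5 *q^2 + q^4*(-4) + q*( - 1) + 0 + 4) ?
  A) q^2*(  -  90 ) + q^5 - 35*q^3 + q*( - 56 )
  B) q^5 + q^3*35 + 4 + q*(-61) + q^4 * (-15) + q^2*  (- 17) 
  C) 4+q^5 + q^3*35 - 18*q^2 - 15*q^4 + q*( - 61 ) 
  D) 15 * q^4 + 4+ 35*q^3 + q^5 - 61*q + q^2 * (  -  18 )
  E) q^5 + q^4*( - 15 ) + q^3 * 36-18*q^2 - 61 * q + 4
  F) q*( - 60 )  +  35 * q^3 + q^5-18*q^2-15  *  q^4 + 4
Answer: C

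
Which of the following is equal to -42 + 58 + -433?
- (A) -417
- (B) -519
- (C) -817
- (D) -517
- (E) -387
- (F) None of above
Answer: A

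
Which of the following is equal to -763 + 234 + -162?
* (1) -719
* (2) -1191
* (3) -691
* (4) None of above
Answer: 3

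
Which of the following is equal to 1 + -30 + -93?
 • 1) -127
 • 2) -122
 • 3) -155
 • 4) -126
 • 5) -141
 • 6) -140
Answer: 2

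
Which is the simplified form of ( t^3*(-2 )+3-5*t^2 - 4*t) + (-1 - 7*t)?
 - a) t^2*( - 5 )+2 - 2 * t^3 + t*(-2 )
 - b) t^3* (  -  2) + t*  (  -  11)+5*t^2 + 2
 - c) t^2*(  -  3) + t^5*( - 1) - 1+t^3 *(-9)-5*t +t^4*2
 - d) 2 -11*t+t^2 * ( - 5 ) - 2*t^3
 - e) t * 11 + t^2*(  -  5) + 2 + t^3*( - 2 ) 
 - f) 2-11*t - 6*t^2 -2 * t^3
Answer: d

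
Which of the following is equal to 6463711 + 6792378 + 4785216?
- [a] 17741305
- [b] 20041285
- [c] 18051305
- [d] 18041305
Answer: d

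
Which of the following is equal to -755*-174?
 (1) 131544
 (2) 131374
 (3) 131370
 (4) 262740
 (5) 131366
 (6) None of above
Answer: 3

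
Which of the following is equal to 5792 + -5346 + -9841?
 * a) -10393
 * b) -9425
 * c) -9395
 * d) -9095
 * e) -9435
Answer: c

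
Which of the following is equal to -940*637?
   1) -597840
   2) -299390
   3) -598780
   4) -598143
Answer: 3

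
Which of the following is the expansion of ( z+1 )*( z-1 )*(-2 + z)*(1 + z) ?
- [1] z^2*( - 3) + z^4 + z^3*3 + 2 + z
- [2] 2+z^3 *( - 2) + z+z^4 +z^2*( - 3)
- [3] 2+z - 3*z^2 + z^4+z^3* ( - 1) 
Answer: 3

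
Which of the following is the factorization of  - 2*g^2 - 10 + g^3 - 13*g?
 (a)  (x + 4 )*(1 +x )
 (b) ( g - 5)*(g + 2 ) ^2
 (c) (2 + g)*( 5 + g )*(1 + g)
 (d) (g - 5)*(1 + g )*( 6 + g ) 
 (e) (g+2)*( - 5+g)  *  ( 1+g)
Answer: e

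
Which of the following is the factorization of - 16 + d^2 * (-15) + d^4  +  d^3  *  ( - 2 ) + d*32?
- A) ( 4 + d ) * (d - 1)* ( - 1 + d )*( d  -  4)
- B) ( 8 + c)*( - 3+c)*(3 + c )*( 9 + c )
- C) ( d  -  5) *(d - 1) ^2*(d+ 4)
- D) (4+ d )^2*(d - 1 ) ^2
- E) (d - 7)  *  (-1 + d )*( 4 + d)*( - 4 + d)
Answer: A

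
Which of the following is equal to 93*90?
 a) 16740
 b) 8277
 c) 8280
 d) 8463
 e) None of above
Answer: e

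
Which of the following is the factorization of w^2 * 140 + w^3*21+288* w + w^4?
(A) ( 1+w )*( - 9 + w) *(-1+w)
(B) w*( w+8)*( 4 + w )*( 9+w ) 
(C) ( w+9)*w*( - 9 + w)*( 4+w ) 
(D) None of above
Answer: B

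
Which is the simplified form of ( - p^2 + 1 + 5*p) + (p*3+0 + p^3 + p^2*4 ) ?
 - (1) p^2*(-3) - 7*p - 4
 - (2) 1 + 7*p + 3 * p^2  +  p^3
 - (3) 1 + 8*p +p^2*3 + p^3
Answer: 3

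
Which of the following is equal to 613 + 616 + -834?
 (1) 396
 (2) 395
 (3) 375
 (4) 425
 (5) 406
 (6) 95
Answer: 2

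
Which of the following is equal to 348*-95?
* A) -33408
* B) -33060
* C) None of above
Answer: B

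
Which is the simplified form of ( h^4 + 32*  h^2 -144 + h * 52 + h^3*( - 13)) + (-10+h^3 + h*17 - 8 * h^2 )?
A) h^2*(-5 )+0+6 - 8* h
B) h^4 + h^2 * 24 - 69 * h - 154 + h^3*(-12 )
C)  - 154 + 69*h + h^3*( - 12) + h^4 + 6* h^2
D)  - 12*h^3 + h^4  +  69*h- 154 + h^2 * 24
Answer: D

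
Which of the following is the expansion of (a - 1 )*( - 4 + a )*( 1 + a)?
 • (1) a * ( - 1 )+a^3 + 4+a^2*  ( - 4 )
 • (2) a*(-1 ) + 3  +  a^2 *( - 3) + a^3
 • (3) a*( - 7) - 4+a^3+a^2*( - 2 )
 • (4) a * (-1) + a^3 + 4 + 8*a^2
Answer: 1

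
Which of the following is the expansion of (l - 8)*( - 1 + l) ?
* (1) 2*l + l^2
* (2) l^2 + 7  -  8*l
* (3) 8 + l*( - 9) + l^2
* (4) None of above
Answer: 3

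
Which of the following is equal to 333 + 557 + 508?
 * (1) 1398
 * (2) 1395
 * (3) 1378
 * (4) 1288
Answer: 1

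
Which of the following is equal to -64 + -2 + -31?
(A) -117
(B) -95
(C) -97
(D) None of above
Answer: C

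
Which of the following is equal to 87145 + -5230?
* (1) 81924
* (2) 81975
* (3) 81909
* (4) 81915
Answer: 4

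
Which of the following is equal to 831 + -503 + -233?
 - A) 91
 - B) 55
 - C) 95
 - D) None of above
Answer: C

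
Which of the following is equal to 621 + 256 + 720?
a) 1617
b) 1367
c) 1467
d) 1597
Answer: d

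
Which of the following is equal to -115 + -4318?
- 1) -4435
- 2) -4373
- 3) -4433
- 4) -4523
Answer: 3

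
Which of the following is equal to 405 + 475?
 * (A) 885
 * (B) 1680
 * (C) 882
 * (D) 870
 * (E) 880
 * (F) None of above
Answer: E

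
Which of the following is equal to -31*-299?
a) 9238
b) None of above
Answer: b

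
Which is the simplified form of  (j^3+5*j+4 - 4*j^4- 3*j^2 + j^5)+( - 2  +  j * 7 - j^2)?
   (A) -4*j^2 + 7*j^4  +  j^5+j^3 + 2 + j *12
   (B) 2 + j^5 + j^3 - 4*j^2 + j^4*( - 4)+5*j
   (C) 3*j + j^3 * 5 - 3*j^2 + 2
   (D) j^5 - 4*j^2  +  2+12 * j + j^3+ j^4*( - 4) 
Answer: D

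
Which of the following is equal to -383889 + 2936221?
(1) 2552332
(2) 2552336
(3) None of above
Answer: 1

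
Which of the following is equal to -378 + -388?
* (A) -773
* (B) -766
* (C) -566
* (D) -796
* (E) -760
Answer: B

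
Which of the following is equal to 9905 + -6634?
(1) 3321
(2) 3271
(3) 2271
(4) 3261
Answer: 2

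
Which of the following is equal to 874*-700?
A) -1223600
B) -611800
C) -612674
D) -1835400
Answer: B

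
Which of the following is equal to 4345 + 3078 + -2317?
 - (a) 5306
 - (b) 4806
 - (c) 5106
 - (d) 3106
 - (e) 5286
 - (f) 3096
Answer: c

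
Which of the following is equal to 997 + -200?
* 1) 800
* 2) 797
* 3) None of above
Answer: 2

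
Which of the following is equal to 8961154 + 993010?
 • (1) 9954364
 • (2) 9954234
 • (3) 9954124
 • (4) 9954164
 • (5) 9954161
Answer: 4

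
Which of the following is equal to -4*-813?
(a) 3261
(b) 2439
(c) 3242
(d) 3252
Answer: d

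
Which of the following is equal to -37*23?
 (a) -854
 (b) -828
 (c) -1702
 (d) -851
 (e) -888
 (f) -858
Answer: d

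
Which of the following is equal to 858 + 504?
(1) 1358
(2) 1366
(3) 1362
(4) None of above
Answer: 3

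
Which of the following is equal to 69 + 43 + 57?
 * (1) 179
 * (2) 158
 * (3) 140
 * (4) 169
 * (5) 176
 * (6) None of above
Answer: 4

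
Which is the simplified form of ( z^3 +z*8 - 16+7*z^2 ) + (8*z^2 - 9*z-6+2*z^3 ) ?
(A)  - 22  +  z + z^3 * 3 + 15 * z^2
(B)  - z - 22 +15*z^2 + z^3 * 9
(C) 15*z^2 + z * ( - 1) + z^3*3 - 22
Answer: C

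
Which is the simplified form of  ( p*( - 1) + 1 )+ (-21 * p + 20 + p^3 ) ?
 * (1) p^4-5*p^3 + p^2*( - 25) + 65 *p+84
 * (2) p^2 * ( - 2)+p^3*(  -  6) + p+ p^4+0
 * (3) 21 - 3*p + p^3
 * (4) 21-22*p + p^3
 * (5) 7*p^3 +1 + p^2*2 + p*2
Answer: 4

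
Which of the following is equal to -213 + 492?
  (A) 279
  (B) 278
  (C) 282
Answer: A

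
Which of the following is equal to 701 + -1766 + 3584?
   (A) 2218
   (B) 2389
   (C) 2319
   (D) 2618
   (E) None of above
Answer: E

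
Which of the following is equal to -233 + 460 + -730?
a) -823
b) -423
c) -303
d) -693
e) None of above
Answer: e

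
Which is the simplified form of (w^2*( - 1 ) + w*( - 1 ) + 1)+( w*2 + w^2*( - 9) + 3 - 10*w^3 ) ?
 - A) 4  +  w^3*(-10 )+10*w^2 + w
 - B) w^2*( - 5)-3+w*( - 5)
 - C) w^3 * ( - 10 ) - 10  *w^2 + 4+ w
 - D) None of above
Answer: C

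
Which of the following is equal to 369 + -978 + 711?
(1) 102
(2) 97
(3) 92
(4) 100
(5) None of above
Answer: 1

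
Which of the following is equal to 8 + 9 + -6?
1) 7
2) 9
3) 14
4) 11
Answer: 4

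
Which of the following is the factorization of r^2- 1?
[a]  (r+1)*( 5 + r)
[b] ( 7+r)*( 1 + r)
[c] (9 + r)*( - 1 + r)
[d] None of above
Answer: d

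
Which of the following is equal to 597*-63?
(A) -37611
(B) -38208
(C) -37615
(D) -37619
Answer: A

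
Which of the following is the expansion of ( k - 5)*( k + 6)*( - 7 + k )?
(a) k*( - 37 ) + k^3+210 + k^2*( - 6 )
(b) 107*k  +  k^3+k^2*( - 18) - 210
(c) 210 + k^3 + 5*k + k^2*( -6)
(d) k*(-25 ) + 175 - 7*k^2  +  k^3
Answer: a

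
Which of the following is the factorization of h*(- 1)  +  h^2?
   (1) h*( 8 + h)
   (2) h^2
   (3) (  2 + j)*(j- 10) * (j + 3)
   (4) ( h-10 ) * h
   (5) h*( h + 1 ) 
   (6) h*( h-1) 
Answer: 6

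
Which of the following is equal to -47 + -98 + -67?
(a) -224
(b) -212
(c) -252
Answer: b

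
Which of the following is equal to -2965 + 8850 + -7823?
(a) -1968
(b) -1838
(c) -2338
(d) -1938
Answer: d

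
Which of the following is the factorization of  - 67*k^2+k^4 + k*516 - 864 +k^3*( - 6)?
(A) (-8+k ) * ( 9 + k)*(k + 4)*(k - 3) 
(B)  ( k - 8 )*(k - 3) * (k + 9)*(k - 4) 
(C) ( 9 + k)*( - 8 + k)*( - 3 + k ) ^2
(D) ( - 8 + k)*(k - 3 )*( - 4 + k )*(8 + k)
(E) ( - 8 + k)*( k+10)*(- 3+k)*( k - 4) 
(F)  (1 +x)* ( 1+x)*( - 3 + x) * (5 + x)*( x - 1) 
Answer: B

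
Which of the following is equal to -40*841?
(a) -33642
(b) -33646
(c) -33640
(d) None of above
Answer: c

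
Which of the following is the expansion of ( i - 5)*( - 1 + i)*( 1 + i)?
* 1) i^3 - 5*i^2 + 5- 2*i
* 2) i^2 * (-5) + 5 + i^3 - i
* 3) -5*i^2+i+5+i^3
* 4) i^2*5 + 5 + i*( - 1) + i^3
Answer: 2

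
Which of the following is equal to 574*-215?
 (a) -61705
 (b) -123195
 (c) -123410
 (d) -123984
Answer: c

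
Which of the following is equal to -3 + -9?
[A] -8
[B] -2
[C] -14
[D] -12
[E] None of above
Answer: D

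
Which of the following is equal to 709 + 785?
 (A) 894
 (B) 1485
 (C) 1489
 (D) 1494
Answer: D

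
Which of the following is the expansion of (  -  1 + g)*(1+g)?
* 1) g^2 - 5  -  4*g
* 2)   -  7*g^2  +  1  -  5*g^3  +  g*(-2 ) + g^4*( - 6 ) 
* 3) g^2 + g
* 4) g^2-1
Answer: 4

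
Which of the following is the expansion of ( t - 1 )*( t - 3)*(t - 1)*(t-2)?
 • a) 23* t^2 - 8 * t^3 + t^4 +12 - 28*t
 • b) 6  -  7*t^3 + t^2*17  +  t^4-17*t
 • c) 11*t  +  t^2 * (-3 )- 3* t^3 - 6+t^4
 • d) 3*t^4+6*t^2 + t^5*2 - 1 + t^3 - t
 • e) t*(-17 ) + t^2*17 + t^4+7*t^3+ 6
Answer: b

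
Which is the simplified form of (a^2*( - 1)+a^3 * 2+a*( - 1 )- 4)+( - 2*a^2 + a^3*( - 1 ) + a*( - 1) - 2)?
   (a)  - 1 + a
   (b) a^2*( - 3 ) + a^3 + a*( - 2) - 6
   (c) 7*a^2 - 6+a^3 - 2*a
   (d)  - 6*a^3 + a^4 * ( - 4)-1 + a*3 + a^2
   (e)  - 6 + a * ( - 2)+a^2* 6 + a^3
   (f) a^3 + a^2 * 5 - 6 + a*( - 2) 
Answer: b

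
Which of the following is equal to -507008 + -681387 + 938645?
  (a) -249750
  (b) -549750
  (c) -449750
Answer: a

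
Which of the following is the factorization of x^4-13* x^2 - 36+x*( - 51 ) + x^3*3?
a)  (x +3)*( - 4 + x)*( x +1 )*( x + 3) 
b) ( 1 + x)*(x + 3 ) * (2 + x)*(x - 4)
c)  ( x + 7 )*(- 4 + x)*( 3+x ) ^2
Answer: a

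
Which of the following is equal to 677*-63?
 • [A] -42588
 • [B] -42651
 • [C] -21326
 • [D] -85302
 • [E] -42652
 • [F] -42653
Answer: B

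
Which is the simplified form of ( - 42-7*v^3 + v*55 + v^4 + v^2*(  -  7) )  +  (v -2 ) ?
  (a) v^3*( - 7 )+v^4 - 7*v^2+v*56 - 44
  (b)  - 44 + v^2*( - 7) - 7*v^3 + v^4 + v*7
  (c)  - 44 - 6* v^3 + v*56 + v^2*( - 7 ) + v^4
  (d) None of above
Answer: a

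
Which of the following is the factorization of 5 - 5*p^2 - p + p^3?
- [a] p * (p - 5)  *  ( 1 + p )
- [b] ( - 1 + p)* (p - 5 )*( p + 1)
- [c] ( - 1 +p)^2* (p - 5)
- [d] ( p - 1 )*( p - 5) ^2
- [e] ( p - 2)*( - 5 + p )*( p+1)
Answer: b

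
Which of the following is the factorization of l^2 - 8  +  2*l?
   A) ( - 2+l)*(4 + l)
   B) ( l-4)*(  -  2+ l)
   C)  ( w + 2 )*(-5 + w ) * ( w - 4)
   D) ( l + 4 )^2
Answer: A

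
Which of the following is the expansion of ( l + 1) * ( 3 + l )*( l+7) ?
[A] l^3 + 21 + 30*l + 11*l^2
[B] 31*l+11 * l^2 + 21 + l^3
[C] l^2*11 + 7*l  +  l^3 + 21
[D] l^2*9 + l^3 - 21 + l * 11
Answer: B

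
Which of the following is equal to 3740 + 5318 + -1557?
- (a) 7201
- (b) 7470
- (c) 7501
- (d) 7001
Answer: c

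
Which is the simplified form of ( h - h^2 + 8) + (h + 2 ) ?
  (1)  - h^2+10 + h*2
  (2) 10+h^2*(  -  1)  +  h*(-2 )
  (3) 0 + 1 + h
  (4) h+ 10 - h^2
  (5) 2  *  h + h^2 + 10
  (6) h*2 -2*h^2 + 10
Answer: 1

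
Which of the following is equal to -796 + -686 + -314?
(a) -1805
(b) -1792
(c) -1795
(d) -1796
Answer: d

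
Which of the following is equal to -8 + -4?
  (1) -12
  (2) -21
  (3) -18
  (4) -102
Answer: 1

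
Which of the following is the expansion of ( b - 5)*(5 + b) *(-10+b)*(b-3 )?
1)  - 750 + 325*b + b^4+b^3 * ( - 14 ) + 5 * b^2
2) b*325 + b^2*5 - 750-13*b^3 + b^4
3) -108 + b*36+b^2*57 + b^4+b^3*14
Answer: 2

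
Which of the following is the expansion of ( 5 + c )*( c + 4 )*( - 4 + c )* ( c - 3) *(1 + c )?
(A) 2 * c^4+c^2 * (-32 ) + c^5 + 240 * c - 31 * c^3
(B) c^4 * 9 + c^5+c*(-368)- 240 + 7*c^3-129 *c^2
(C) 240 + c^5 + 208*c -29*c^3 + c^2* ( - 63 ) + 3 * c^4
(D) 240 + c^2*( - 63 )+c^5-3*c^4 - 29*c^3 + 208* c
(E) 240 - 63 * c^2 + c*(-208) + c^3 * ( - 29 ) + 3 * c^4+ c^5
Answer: C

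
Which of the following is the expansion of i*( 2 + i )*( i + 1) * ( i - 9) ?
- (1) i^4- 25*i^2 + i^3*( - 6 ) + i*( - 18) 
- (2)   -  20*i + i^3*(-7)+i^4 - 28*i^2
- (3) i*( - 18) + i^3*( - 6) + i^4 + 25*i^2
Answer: 1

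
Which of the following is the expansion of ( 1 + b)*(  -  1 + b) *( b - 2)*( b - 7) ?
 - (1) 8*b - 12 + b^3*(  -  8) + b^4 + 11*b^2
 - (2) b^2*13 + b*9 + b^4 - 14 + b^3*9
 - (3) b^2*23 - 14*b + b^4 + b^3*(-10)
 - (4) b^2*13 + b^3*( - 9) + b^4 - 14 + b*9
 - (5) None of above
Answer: 4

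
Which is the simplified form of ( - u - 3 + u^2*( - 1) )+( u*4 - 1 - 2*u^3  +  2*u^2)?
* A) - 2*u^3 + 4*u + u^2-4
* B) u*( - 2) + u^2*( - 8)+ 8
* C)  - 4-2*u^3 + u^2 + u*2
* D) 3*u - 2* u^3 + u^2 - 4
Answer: D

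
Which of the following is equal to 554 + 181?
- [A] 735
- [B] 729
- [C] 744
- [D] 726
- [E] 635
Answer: A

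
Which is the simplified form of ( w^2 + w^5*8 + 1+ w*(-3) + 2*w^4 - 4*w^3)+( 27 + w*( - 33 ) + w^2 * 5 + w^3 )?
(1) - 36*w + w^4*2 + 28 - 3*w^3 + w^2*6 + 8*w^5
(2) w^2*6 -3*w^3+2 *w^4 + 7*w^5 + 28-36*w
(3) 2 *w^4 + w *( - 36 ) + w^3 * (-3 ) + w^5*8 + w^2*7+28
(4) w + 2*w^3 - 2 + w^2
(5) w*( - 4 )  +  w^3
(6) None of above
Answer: 1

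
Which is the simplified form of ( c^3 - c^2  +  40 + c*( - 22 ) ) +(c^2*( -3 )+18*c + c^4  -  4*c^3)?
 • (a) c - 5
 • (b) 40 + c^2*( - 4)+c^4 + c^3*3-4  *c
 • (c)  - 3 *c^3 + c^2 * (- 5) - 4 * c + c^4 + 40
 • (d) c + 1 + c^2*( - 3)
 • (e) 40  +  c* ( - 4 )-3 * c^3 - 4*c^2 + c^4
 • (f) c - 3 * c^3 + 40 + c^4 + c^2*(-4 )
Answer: e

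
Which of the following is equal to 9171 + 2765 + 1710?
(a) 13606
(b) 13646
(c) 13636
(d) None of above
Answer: b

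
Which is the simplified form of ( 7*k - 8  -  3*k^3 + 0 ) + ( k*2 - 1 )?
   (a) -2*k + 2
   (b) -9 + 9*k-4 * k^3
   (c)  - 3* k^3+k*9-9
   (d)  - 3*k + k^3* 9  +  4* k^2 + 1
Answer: c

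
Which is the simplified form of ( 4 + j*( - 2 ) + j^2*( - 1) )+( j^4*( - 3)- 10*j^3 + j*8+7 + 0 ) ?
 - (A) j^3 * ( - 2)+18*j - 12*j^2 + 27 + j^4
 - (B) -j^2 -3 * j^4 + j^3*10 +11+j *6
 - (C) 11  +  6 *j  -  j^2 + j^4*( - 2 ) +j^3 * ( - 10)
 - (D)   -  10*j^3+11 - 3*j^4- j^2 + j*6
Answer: D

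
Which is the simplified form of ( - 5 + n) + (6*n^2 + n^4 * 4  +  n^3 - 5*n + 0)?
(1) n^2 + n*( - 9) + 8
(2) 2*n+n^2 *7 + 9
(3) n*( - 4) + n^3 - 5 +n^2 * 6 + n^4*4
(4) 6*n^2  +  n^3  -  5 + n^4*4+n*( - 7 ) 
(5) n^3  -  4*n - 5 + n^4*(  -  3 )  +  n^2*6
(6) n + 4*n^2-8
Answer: 3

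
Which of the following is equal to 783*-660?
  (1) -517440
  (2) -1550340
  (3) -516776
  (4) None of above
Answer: 4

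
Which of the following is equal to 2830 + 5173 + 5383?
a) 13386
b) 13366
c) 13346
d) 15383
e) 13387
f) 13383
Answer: a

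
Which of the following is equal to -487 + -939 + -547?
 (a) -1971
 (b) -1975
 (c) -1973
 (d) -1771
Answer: c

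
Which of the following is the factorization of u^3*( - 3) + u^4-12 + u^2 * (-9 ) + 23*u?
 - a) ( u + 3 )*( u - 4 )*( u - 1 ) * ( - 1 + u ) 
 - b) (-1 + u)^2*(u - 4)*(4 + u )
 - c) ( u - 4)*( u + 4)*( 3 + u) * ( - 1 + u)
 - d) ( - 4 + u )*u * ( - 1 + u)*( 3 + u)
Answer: a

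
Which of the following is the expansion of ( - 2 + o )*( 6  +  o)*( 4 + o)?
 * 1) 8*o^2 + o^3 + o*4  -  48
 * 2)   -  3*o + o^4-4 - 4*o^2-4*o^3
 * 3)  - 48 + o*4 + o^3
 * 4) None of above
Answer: 1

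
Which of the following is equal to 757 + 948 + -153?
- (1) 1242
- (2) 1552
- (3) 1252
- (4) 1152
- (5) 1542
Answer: 2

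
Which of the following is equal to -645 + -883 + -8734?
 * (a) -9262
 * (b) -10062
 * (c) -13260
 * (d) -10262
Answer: d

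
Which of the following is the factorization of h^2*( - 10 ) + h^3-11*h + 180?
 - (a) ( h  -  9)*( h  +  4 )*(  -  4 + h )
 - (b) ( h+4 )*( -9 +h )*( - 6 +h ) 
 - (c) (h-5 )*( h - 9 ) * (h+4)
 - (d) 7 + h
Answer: c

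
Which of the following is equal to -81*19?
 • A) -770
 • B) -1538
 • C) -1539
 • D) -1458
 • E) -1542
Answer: C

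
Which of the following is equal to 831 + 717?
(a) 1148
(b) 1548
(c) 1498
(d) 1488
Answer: b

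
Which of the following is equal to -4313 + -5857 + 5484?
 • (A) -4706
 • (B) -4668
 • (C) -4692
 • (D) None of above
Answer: D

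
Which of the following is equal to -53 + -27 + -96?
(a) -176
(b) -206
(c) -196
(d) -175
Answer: a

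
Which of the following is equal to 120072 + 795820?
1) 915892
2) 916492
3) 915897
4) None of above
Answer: 1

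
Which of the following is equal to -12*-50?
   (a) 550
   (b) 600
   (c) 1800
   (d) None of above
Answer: b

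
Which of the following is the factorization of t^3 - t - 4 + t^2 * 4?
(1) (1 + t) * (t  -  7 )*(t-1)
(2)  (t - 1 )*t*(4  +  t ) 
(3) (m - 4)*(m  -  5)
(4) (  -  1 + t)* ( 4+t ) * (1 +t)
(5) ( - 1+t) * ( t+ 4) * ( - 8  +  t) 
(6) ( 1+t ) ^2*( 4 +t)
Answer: 4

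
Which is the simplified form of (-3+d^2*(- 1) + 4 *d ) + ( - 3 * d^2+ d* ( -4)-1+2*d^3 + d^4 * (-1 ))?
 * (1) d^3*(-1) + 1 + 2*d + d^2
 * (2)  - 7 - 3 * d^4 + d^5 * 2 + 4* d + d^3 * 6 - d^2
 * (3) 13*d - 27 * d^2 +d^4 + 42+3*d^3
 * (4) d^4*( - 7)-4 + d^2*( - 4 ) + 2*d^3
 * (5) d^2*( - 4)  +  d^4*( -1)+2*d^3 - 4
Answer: 5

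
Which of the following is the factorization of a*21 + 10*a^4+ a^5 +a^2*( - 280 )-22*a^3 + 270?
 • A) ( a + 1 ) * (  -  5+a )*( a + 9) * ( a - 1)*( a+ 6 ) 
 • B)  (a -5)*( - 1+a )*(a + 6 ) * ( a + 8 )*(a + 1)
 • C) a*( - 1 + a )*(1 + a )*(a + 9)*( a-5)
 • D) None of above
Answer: A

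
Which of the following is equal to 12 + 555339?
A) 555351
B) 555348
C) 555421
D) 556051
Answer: A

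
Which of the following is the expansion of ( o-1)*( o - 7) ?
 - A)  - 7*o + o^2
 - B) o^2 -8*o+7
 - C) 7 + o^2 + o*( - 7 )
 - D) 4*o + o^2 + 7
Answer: B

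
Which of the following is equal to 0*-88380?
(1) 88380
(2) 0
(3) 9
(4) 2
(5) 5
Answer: 2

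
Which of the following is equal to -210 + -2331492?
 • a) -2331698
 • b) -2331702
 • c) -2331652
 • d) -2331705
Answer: b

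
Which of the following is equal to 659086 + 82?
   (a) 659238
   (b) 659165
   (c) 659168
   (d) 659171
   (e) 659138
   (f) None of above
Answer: c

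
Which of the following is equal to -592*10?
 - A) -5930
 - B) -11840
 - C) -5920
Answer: C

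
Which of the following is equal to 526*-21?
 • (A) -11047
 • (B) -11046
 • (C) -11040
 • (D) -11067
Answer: B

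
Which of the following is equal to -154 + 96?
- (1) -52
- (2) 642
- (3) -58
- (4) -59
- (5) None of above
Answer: 3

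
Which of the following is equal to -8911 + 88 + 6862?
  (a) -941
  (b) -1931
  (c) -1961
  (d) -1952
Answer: c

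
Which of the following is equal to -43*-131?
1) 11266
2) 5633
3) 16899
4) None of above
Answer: 2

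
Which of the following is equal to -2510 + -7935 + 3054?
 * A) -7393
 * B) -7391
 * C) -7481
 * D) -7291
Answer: B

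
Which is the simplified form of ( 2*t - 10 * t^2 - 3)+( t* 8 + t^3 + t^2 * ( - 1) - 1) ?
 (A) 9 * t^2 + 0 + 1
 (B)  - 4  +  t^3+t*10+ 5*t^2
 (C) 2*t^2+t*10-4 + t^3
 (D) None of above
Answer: D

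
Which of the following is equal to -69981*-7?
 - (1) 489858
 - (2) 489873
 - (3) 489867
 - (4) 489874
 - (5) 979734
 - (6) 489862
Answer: 3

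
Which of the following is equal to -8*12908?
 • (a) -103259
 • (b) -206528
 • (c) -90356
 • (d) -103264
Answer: d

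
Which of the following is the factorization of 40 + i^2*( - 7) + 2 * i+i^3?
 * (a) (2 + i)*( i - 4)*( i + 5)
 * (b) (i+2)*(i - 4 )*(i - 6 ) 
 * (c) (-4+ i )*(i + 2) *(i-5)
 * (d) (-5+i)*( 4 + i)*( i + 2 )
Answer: c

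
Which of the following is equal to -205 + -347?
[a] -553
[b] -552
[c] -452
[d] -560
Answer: b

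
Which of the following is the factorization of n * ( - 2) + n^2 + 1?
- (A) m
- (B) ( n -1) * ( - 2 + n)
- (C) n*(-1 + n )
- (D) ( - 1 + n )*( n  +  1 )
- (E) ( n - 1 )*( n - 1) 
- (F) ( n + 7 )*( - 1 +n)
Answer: E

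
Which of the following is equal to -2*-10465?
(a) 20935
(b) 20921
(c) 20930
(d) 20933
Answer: c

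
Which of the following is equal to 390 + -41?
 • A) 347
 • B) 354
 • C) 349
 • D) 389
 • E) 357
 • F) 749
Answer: C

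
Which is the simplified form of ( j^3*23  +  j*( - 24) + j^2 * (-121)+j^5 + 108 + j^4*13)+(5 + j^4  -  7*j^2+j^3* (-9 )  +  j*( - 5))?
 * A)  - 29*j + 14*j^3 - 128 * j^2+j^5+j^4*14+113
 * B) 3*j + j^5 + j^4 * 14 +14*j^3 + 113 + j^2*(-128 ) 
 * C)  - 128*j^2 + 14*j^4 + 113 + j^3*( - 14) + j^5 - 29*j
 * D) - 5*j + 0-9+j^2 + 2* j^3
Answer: A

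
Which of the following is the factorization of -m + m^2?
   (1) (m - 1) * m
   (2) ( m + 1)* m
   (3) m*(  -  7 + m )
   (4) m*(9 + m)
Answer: 1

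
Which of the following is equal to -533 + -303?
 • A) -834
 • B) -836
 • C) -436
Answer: B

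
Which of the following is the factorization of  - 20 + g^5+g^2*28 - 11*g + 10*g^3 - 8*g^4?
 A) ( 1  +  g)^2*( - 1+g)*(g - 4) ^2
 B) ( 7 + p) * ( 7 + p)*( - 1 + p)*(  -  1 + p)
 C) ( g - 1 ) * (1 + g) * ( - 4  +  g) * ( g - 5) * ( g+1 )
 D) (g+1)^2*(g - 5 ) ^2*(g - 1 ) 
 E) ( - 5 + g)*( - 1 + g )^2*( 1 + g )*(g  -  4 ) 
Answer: C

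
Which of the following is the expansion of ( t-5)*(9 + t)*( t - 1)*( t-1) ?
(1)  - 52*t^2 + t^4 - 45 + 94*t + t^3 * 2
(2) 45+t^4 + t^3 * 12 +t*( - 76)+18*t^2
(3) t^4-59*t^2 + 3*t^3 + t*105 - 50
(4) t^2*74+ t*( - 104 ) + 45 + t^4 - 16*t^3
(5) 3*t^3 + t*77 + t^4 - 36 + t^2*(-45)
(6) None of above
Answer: 1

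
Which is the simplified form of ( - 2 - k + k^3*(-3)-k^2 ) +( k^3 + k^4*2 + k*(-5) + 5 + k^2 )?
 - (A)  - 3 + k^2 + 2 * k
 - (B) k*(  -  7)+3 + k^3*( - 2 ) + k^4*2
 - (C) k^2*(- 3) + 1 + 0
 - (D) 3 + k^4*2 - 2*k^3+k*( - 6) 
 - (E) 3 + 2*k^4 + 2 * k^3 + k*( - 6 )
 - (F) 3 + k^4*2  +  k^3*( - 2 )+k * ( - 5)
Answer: D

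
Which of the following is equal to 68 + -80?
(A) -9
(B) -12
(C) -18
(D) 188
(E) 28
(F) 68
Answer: B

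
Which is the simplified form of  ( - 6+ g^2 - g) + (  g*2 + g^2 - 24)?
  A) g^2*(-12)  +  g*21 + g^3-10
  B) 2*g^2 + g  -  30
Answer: B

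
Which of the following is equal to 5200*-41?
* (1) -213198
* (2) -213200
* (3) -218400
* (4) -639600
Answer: 2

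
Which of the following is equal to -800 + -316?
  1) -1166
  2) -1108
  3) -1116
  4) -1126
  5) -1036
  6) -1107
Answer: 3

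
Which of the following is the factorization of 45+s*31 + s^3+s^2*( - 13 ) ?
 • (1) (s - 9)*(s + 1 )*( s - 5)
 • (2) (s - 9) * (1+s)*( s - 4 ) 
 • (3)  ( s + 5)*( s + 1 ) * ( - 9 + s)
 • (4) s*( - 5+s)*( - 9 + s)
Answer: 1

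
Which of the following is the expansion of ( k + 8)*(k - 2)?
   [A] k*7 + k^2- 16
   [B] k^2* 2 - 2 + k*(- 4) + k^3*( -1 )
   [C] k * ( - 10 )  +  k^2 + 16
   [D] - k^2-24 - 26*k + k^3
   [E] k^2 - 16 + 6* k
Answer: E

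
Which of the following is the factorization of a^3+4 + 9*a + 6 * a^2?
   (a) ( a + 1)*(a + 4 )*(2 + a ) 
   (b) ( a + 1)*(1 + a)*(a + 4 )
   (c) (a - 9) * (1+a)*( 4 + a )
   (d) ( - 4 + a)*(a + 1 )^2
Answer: b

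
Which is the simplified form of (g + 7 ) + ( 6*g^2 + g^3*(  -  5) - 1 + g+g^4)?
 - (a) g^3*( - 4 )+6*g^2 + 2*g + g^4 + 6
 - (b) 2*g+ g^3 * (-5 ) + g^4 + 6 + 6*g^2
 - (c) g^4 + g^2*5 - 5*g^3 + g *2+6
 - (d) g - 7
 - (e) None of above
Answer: b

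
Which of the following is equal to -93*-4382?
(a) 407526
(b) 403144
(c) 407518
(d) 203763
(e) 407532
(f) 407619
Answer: a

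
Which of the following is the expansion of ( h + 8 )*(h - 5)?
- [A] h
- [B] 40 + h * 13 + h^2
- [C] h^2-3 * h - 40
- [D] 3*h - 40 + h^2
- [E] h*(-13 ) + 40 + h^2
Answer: D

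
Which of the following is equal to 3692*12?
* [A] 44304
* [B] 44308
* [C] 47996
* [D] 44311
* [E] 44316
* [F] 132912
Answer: A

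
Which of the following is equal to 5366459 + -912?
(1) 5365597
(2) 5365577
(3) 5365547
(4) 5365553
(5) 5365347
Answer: 3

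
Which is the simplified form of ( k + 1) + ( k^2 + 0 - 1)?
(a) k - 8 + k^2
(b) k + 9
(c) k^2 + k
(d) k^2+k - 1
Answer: c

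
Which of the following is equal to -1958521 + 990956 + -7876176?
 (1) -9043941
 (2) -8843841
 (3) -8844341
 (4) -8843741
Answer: 4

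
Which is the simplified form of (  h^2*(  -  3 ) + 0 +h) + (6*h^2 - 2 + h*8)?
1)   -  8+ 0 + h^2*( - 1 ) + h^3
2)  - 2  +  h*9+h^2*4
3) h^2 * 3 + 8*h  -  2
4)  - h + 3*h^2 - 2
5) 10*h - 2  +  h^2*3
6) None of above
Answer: 6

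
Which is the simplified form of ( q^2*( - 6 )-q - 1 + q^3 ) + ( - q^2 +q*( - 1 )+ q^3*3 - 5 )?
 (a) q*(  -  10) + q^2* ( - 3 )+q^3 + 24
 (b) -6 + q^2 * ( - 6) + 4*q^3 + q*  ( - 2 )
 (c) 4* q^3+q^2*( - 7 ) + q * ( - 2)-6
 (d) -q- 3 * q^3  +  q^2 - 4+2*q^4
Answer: c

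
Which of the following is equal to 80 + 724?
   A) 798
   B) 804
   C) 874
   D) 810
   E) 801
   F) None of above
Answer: B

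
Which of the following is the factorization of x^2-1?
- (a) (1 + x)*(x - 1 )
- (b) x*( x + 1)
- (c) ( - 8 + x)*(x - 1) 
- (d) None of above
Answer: a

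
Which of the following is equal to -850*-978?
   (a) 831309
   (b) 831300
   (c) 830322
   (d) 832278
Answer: b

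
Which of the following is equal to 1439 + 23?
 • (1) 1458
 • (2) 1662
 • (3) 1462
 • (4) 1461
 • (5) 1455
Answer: 3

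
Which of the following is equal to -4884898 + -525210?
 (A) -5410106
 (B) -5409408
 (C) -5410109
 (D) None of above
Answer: D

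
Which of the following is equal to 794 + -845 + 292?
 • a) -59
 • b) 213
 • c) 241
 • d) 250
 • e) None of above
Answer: c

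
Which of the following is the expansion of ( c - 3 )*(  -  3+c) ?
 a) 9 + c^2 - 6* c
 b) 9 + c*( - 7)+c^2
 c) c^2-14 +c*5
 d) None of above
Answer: a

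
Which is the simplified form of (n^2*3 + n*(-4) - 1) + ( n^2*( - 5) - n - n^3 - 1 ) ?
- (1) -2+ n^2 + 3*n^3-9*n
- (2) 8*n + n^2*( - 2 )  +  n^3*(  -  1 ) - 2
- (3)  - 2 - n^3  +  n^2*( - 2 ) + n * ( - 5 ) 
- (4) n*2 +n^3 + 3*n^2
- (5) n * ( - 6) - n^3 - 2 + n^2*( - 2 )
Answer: 3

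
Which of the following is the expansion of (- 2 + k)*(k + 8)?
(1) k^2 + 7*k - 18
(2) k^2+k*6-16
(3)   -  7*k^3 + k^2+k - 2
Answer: 2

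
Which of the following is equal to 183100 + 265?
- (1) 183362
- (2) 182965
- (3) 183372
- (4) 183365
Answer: 4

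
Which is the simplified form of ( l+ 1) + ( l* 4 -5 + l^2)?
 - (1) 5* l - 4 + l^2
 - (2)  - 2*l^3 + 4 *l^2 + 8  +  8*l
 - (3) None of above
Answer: 1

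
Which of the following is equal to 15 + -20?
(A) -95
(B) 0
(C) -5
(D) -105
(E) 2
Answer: C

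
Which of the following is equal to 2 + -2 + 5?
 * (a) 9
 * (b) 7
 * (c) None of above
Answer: c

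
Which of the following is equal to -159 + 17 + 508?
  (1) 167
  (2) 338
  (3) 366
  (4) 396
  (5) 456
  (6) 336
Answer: 3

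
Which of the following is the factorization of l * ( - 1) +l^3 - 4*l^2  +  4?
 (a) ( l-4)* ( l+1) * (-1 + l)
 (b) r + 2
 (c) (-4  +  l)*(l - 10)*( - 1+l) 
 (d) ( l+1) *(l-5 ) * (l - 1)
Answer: a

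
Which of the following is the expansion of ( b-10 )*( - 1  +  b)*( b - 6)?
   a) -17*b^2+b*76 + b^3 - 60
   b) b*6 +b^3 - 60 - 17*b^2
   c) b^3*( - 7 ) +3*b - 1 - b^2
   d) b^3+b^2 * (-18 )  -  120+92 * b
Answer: a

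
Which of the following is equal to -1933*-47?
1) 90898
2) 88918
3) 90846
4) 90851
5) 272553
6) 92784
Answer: 4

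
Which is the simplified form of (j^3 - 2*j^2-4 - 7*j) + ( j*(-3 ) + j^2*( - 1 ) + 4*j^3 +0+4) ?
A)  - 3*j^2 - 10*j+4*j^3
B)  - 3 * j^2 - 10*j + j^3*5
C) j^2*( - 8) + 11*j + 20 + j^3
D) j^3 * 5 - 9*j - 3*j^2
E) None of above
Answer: B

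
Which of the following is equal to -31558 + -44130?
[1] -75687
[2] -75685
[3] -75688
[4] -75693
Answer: 3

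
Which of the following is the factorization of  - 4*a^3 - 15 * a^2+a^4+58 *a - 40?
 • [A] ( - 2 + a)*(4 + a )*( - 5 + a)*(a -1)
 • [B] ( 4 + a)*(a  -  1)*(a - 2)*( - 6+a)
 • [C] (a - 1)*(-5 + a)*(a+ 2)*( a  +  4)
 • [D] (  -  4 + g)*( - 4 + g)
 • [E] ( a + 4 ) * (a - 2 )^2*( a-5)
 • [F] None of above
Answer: A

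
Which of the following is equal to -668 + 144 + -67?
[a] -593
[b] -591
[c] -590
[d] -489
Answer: b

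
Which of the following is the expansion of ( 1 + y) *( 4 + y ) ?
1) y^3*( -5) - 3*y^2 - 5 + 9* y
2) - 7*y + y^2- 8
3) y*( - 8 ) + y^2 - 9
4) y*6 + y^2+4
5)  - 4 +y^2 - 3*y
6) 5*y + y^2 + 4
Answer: 6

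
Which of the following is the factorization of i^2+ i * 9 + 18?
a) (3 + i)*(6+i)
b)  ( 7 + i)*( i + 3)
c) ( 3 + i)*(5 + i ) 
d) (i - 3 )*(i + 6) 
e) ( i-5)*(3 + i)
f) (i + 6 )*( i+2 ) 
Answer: a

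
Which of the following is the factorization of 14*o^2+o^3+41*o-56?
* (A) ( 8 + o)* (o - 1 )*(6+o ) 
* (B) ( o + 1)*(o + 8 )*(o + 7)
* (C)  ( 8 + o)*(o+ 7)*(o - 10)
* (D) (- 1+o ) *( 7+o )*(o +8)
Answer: D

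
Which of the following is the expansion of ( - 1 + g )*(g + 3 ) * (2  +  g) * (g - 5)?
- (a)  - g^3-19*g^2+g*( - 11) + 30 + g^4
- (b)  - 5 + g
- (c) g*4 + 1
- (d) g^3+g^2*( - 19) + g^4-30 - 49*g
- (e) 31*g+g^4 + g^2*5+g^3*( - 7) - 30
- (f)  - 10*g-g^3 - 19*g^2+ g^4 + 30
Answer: a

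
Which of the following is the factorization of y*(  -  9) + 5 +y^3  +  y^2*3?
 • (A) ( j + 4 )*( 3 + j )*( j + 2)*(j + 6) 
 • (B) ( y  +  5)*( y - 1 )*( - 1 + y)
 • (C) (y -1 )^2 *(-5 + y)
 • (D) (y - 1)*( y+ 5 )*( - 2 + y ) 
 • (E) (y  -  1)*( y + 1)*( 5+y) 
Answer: B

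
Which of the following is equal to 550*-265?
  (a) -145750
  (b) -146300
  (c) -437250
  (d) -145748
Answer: a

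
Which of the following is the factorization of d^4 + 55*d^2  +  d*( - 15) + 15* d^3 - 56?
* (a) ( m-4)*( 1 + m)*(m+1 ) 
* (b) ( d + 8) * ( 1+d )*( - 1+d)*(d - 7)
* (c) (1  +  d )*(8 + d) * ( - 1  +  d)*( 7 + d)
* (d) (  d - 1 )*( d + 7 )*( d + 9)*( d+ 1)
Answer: c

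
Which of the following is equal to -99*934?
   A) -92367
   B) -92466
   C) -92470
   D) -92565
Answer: B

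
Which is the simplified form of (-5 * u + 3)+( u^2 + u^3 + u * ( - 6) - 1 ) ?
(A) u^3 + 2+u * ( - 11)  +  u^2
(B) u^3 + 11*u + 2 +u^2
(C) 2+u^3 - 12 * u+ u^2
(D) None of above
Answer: A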